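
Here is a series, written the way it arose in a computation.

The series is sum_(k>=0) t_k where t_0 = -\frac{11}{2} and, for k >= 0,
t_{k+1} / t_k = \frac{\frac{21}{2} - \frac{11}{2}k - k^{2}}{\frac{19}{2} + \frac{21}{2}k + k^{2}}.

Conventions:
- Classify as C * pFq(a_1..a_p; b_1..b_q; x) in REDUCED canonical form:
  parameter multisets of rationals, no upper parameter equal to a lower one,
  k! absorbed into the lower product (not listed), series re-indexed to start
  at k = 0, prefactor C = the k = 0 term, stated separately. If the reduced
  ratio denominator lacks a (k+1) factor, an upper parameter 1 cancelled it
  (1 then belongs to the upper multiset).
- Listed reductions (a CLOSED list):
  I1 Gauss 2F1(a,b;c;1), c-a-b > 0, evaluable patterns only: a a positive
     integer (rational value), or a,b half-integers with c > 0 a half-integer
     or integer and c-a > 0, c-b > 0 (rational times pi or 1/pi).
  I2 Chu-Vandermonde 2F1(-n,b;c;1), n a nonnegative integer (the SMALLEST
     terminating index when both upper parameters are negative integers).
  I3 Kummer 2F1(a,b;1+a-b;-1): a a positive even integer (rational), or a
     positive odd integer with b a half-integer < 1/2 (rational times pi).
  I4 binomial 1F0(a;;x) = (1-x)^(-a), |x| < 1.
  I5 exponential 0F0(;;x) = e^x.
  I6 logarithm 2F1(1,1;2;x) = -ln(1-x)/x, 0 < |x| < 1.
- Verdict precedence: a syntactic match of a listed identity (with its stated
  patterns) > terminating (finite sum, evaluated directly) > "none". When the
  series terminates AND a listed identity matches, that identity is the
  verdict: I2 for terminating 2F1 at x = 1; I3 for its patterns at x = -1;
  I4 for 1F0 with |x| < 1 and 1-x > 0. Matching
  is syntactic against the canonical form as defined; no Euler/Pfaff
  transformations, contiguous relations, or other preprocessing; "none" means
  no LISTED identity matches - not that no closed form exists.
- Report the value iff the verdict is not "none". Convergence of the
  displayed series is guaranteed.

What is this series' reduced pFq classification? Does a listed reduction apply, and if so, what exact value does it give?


x = -1 here; the reduced form reads 2F1, upper {-\frac{3}{2}, 7}, lower {\frac{19}{2}}, C = -\frac{11}{2}. Verdict: Kummer (I3) fires (x = -1; c = \frac{19}{2} equals 1+a-b for upper {-\frac{3}{2}, 7}: listed pattern). Sum: \left(-\frac{8423415}{2097152}\right) \cdot \pi.

The tell: t_0 = -\frac{11}{2} here, and the expanded ratio factors over Q; C = -11/2, x = -1, roots give parameters.
Term ratio: r(k) = -1 * (k-\frac{3}{2}) (k+7) / [(k+\frac{19}{2}) (k+1)] - rational; roots negated = parameters, x = -1, C = -\frac{11}{2}.


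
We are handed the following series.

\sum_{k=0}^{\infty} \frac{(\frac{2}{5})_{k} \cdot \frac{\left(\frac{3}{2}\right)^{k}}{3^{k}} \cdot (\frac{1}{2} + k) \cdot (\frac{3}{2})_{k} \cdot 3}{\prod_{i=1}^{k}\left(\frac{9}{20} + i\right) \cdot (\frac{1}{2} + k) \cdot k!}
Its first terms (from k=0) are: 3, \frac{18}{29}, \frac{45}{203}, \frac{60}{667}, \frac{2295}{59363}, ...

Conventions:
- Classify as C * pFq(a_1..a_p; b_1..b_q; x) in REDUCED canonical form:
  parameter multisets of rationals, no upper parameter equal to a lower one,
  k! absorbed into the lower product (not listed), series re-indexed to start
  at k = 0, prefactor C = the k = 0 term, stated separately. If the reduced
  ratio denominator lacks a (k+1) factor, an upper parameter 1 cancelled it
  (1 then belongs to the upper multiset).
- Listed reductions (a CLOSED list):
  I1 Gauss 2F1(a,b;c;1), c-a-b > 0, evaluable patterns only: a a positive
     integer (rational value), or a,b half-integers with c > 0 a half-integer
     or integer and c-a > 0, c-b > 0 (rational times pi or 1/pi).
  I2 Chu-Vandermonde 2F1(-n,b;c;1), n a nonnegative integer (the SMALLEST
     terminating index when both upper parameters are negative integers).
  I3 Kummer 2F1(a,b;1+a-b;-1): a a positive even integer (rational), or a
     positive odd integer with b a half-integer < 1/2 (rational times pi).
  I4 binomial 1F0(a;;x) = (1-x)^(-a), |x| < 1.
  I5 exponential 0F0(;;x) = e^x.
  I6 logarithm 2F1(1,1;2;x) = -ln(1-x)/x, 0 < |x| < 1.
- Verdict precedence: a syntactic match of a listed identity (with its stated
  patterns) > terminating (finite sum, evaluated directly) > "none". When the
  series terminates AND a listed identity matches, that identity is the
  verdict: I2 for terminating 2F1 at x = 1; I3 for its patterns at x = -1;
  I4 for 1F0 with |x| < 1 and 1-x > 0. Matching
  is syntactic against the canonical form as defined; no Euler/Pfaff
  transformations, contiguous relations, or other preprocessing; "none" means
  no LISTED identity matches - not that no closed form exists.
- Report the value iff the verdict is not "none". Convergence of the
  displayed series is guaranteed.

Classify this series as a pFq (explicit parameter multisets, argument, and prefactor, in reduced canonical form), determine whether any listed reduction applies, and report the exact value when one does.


The tell: with t_0 = 3, the two k-th powers (C = 3) combine into one argument.
Consecutive-term ratio: r(k) = \frac{1}{2} * (k+\frac{2}{5}) (k+\frac{3}{2}) / [(k+\frac{29}{20}) (k+1)] - rational in k, leading ratio \frac{1}{2}; with t_0 = 3, classification follows.

Reduced: x = \frac{1}{2}, 2F1, upper = {\frac{2}{5}, \frac{3}{2}}, lower = {\frac{29}{20}}, C = 3. Verdict: none here - no I1-I6 shape fits x = \frac{1}{2} with lower {\frac{29}{20}}.


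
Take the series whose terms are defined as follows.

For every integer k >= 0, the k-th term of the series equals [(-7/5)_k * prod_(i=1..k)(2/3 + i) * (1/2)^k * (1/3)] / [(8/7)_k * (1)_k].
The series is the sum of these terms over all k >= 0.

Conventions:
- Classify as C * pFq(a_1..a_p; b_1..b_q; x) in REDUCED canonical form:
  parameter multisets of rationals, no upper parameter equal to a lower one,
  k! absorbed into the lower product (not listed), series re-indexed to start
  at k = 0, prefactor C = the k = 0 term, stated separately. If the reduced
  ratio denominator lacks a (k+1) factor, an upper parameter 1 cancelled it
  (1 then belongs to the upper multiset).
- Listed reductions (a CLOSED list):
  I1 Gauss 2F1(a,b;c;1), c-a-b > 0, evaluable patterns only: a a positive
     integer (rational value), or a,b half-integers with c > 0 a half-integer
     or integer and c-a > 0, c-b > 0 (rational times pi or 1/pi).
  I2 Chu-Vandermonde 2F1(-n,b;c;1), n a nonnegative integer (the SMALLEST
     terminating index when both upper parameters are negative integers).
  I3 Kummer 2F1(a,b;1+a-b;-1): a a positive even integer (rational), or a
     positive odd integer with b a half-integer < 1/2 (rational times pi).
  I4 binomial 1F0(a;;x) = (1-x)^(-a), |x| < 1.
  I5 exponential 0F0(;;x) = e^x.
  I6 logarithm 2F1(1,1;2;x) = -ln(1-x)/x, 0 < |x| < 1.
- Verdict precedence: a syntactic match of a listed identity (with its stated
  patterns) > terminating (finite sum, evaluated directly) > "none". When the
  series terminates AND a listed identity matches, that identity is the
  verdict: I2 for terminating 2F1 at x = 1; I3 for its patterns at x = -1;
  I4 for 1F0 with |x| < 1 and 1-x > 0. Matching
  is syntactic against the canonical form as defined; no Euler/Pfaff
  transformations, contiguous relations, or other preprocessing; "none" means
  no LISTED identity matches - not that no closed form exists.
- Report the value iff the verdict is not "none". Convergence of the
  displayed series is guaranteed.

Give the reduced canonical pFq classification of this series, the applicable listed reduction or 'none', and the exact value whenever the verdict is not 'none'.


The tell: t_0 = 1/3 here, and the running product (prefactor 1/3) telescopes to a rising factorial.
Ratio: r(k) = (1/2) * (k-7/5) (k+5/3) / [(k+8/7) (k+1)] - poly over poly, x = (1/2) from leading terms; C = 1/3 at k = 0.

With C = 1/3: the canonical form is 2F1(-7/5, 5/3; 8/7; 1/2). Verdict: none (x = 1/2): each listed identity misses the multisets {-7/5, 5/3} ; {8/7}.


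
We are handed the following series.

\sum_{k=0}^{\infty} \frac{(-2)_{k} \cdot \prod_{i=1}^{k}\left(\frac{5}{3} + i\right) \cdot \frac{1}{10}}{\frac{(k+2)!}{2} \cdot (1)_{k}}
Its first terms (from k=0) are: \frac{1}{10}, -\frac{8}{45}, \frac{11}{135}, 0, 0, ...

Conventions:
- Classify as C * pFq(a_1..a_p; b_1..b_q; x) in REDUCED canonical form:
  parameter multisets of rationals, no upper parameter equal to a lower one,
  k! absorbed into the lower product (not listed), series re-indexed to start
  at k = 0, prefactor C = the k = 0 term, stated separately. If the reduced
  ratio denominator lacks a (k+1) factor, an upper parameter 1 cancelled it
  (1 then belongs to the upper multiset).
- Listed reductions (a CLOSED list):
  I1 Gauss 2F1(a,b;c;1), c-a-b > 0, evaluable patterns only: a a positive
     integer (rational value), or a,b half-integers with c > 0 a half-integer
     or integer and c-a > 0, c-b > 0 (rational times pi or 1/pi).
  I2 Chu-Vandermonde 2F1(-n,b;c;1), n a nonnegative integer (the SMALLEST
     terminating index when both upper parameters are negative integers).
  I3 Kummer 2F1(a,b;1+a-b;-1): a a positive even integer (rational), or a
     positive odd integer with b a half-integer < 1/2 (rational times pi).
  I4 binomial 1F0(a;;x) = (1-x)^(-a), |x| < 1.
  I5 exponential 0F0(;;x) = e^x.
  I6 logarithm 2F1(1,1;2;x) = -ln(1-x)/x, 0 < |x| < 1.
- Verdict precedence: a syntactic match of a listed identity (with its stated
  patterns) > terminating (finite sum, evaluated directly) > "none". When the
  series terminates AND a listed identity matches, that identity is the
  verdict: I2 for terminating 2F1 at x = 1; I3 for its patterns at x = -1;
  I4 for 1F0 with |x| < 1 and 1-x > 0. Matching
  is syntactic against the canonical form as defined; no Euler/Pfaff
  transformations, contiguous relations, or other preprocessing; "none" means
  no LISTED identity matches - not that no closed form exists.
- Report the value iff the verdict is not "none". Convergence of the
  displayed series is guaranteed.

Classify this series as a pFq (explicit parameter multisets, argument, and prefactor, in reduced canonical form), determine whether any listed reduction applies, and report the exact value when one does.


This is \frac{1}{10} * 2F1(-2, \frac{8}{3}; 3; 1) in reduced canonical form. Verdict: the Chu-Vandermonde identity I2 fires (terminating 2F1 at x = 1 with n = 2, b = 8/3, c = 3). Hence: \frac{1}{270}.

Key observation: with t_0 = \frac{1}{10}, the running product (C = 1/10, x = 1) telescopes to a rising factorial.
Ratio: r(k) = 1 * (k-2) (k+\frac{8}{3}) / [(k+3) (k+1)] - poly over poly, x = 1 from leading terms; C = \frac{1}{10} at k = 0.


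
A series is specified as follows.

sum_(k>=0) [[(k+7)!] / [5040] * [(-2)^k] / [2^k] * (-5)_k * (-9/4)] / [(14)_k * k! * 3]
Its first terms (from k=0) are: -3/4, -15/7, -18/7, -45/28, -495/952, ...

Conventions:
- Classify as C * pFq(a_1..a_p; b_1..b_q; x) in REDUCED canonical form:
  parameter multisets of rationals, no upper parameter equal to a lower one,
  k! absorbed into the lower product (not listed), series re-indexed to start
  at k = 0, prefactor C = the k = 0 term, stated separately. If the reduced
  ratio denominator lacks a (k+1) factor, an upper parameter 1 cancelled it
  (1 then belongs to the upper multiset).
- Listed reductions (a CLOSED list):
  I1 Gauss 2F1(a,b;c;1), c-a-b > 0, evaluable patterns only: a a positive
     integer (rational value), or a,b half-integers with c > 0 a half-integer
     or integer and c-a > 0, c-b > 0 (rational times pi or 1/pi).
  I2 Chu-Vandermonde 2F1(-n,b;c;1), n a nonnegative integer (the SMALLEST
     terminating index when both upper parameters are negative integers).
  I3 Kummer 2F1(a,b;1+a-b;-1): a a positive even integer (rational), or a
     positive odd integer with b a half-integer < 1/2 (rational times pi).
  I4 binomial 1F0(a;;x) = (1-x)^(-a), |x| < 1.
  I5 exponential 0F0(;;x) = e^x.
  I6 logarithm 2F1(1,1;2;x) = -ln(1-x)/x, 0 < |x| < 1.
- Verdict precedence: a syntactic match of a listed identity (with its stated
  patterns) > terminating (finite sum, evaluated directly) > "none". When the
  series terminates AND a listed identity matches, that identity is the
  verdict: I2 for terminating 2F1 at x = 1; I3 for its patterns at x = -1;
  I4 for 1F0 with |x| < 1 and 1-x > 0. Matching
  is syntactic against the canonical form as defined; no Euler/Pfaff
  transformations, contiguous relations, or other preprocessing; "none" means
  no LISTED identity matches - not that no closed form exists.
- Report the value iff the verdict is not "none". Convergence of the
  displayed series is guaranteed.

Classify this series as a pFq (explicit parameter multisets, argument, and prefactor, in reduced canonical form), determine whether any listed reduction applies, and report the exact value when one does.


Key step: x = (-1) and the two k-th powers (C = -3/4, x = -1) combine into one argument.
Step ratio: r(k) = (-1) * (k-5) (k+8) / [(k+14) (k+1)] - rational; roots negated = parameters, x = (-1), C = -3/4.

Canonical form: C = -3/4 times 2F1 with upper {-5, 8}, lower {14}, x = -1. Verdict: Kummer's theorem (I3) matches (x = -1; c = 14 equals 1+a-b for upper {-5, 8}: listed pattern). Exact value: -429/56.


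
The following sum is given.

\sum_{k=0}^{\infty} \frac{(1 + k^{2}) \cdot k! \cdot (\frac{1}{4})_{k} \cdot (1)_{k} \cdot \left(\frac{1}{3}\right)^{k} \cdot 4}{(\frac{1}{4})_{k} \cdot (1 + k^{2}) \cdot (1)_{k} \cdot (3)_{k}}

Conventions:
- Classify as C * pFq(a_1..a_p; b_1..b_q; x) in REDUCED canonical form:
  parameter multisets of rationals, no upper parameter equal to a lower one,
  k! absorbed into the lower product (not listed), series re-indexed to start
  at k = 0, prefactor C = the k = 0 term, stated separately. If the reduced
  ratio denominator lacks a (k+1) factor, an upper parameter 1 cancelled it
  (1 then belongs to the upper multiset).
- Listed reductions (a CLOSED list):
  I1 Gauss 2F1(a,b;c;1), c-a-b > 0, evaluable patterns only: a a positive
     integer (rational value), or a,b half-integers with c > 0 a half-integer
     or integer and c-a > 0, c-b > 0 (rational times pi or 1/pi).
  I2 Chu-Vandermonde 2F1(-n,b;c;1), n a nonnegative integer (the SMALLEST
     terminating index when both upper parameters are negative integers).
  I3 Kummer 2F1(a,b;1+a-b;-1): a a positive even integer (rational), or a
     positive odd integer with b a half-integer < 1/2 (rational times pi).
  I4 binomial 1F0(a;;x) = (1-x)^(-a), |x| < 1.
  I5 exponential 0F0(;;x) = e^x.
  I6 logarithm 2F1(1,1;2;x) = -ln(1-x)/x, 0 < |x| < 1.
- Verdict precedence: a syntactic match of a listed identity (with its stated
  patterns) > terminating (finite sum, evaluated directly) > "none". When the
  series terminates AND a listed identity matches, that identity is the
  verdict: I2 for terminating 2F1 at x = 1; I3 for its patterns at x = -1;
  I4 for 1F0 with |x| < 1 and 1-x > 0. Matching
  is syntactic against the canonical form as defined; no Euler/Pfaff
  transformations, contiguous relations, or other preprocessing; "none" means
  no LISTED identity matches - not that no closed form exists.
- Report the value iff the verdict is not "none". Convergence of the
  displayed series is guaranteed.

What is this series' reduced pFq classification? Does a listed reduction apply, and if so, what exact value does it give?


This is 4 * 2F1(1, 1; 3; \frac{1}{3}) in reduced canonical form. Verdict: none (x = \frac{1}{3}): each listed identity misses the multisets {1, 1} ; {3}.

Key observation: t_0 being 4, the factorial ratio (C = 4) (k+a-1)!/(a-1)! is a rising factorial (a)_k.
Consecutive-term ratio: r(k) = \frac{1}{3} * (k+1) (k+1) / [(k+3) (k+1)] - rational; roots negated = parameters, x = \frac{1}{3}, C = 4.


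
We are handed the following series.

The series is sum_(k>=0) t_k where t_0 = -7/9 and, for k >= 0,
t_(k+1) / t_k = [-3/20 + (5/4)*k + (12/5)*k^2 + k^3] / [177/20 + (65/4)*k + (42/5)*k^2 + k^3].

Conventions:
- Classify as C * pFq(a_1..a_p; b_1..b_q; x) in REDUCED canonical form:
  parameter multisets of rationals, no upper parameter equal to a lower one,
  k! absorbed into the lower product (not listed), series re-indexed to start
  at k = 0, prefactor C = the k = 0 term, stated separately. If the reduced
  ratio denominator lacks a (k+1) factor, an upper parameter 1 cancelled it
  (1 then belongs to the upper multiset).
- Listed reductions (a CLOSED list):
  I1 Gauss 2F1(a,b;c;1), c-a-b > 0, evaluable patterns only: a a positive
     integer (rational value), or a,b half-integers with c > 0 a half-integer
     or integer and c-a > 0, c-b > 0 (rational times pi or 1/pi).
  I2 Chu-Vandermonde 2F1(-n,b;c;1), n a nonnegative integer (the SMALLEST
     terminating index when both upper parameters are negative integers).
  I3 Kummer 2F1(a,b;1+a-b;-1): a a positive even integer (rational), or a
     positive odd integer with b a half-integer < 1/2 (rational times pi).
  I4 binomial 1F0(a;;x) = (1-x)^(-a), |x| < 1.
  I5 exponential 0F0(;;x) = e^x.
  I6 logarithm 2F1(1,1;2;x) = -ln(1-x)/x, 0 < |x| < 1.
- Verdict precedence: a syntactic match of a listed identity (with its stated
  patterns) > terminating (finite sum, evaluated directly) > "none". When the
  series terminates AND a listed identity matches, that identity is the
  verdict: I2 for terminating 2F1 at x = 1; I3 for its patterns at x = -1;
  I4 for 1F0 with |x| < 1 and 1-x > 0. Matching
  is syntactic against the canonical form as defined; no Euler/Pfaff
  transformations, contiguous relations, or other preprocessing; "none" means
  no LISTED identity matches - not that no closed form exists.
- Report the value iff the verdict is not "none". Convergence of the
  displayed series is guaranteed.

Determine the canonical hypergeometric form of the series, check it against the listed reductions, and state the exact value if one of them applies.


Canonical form: C = -7/9 times 2F1 with upper {-1/10, 1}, lower {59/10}, x = 1. Verdict: Gauss's theorem (I1) matches (x = 1: the Gamma ratio telescopes since c-a-b = 5 > 0 and a = 1 in Z>0). Value: -343/450.

Key step: with t_0 = -7/9, cancel k + 3/2 from the displayed ratio first; then C = -7/9.
Consecutive-term ratio: r(k) = 1 * (k-1/10) (k+1) / [(k+59/10) (k+1)] ; factor over Q: parameters, x = 1, and C = -7/9.


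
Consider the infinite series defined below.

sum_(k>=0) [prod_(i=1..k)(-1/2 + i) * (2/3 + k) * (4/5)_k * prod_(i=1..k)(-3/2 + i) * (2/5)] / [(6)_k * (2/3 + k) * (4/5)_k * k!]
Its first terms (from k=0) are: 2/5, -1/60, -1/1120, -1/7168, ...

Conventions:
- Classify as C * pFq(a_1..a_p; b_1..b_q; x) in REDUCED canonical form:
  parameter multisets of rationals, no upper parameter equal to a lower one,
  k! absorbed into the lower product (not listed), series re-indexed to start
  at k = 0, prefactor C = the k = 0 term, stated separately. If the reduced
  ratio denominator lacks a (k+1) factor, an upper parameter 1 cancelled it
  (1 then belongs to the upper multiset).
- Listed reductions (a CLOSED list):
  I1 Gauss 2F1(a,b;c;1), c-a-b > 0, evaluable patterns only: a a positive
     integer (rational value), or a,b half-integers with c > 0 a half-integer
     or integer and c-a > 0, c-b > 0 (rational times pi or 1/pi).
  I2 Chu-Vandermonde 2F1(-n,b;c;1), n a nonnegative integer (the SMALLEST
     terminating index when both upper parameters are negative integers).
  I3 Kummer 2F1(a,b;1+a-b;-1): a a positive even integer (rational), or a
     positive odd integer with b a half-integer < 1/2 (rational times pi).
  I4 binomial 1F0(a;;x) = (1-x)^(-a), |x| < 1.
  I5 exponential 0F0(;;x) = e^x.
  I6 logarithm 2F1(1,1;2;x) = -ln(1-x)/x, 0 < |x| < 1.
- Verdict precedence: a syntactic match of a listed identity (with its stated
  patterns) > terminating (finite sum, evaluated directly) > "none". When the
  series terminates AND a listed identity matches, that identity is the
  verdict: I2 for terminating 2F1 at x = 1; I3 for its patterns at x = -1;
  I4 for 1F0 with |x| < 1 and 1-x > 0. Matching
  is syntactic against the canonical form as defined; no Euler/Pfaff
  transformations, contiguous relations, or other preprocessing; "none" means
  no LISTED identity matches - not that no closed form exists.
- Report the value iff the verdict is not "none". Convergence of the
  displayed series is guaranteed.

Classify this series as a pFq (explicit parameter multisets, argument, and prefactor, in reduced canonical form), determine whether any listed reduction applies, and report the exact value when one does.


The series (x = 1) is 2F1: upper {-1/2, 1/2}, lower {6}, prefactor 2/5. Verdict: Gauss's theorem I1 (half-integer case) fires (x = 1; upper {-1/2, 1/2} half-integers, c = 6 in the evaluable pattern). Its exact value is (262144/218295) / pi.

Key observation: from the first term 2/5: k + 2/3 divides numerator and denominator alike; C = 2/5 after cancelling.
Consecutive-term ratio: r(k) = 1 * (k-1/2) (k+1/2) / [(k+6) (k+1)] - rational; roots negated = parameters, x = 1, C = 2/5.


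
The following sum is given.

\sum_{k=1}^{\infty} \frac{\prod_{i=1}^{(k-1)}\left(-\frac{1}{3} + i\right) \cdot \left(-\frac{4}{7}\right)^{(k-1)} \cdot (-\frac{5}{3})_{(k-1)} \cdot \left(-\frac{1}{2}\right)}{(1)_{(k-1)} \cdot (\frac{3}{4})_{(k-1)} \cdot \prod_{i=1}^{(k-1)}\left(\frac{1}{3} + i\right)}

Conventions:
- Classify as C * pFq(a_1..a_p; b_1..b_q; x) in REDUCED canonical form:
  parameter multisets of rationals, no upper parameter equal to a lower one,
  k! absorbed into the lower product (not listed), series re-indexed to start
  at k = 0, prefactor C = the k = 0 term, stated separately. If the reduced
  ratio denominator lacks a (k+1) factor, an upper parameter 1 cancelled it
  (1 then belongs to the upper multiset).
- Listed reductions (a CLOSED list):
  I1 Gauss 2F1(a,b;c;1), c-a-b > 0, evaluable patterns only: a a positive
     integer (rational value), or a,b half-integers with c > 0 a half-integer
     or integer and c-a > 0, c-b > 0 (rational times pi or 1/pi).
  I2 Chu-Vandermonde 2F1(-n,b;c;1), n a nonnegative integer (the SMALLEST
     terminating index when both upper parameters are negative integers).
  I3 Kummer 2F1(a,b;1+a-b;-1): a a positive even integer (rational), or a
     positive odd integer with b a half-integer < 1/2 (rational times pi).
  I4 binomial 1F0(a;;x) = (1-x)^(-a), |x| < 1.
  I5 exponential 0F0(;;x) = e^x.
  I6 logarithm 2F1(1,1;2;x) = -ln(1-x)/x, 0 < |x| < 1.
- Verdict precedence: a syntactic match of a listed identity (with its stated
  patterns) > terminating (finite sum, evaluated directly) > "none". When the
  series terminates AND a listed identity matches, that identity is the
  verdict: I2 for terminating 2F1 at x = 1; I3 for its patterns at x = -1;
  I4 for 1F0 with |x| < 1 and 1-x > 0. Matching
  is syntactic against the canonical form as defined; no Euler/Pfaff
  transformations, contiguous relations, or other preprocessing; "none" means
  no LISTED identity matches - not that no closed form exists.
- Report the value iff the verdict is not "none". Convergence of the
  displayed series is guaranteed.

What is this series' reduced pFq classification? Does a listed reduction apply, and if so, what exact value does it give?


This is -\frac{1}{2} * 2F2(-\frac{5}{3}, \frac{2}{3}; \frac{3}{4}, \frac{4}{3}; -\frac{4}{7}) in reduced canonical form. Verdict: no listed reduction: x = -\frac{4}{7} and upper {-\frac{5}{3}, \frac{2}{3}} fail every I1-I6 pattern.

Key step: from the first term -\frac{1}{2}: (1)_k (prefactor -1/2) is k! itself.
Step ratio: r(k) = -\frac{4}{7} * (k-\frac{5}{3}) (k+\frac{2}{3}) / [(k+\frac{3}{4}) (k+\frac{4}{3}) (k+1)] - poly over poly, x = -\frac{4}{7} from leading terms; C = -\frac{1}{2} at k = 0.


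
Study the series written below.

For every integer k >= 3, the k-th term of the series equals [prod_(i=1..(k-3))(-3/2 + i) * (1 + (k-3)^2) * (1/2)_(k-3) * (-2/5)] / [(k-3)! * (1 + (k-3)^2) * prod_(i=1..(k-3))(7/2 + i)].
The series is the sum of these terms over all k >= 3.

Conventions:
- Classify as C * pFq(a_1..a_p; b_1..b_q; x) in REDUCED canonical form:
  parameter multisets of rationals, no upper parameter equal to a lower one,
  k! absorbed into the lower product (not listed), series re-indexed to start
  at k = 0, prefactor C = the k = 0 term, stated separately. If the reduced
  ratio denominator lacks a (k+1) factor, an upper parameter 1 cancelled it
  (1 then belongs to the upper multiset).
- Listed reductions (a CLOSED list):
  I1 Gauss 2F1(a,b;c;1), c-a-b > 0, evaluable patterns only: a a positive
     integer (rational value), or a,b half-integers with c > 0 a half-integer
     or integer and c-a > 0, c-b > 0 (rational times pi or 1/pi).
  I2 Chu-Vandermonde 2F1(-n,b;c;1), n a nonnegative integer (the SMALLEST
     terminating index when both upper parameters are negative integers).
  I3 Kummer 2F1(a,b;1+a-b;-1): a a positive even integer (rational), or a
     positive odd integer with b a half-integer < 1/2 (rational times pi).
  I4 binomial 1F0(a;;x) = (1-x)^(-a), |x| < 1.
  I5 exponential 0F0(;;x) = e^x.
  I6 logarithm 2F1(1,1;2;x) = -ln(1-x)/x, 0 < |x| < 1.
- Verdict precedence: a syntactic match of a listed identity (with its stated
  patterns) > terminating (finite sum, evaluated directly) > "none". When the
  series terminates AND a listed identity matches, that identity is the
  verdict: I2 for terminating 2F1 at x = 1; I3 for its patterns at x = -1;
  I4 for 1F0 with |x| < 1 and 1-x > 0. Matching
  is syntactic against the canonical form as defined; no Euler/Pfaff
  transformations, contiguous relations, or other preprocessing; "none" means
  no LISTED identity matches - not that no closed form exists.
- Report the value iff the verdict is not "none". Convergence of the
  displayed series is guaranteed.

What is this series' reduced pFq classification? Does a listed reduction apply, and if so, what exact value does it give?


Key observation: with t_0 = -2/5, the running product (C = -2/5, x = 1) telescopes to a rising factorial.
Ratio: r(k) = 1 * (k-1/2) (k+1/2) / [(k+9/2) (k+1)] ; factor over Q: parameters, x = 1, and C = -2/5.

x = 1 here; the reduced form reads 2F1, upper {-1/2, 1/2}, lower {9/2}, C = -2/5. Verdict: this is Gauss (I1, half-integer pattern) (x = 1; upper {-1/2, 1/2} half-integers, c = 9/2 in the evaluable pattern). Value: (-245/2048) * pi.


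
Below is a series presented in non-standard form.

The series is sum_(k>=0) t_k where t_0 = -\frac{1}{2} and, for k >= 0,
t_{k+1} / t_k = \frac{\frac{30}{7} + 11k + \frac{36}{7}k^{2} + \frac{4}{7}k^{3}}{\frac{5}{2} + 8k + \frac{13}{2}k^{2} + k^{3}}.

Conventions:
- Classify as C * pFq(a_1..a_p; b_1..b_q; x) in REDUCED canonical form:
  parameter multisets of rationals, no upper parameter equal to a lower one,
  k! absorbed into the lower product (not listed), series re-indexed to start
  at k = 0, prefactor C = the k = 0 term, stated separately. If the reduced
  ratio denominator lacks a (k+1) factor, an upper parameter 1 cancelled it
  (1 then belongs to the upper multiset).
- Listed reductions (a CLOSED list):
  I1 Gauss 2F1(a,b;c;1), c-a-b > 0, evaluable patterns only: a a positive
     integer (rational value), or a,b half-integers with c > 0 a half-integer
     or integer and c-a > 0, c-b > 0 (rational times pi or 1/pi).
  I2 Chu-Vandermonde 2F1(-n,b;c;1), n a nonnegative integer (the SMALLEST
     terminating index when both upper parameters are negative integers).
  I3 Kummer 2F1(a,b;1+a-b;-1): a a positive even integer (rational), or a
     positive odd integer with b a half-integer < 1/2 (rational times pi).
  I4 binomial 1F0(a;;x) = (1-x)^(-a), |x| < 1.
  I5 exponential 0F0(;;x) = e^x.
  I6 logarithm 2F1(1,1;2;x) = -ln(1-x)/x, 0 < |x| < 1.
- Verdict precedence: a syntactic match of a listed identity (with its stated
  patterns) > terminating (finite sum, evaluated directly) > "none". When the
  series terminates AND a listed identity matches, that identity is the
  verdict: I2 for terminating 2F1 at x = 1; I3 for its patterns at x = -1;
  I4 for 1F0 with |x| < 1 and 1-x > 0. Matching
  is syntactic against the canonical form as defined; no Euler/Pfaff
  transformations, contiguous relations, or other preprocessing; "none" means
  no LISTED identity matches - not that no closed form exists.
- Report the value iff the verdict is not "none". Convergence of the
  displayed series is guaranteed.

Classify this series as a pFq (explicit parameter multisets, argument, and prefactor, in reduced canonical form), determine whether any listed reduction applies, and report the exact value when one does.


With C = -\frac{1}{2}: the canonical form is 2F1(\frac{5}{2}, 6; 5; \frac{4}{7}). Verdict: none (x = \frac{4}{7}): each listed identity misses the multisets {\frac{5}{2}, 6} ; {5}.

Key step: t_0 being -\frac{1}{2}, factor the ratio over Q (prefactor -1/2): negated roots = parameters.
Ratio: r(k) = \frac{4}{7} * (k+\frac{5}{2}) (k+6) / [(k+5) (k+1)] - rational; roots negated = parameters, x = \frac{4}{7}, C = -\frac{1}{2}.


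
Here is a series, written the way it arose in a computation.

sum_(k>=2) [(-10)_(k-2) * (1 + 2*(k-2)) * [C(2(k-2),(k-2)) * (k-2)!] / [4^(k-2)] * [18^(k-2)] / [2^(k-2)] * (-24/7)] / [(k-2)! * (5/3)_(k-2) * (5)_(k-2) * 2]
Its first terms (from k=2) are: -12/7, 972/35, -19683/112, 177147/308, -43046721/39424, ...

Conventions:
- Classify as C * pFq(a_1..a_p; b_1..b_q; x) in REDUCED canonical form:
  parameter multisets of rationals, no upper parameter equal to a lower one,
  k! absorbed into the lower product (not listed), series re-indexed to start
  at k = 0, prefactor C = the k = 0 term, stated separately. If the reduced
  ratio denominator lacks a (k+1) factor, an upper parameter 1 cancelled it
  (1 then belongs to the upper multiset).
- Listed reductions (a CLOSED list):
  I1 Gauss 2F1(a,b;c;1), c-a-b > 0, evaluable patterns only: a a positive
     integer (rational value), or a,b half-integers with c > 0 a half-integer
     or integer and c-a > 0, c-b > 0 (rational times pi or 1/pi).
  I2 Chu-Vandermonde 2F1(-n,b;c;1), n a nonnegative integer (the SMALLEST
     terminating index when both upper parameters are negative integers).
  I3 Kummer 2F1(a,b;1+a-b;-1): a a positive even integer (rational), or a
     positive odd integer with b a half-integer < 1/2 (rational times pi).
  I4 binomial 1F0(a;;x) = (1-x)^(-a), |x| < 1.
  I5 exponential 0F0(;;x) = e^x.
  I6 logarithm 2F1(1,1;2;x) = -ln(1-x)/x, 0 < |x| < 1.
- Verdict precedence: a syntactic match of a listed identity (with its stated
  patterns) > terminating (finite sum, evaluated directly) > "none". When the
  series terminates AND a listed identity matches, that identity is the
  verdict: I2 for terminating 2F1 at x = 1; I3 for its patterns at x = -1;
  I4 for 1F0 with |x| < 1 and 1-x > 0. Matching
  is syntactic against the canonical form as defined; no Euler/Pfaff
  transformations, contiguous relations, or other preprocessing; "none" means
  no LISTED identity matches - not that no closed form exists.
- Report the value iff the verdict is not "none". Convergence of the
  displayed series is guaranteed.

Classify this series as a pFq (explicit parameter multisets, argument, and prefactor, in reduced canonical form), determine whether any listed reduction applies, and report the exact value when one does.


The series (x = 9) is 2F2: upper {-10, 3/2}, lower {5/3, 5}, prefactor -12/7. Verdict: terminating. With -10 upstairs the series is a 11-term polynomial sum; evaluated term by term. Sum: -10998621898202307/533195849413427200.

First insight: x = 9 and the (2k+1) factor (C = -12/7) shifts (1/2)_k to (3/2)_k.
Consecutive-term ratio: r(k) = 9 * (k-10) (k+3/2) / [(k+5/3) (k+5) (k+1)] - poly over poly, x = 9 from leading terms; C = -12/7 at k = 0.


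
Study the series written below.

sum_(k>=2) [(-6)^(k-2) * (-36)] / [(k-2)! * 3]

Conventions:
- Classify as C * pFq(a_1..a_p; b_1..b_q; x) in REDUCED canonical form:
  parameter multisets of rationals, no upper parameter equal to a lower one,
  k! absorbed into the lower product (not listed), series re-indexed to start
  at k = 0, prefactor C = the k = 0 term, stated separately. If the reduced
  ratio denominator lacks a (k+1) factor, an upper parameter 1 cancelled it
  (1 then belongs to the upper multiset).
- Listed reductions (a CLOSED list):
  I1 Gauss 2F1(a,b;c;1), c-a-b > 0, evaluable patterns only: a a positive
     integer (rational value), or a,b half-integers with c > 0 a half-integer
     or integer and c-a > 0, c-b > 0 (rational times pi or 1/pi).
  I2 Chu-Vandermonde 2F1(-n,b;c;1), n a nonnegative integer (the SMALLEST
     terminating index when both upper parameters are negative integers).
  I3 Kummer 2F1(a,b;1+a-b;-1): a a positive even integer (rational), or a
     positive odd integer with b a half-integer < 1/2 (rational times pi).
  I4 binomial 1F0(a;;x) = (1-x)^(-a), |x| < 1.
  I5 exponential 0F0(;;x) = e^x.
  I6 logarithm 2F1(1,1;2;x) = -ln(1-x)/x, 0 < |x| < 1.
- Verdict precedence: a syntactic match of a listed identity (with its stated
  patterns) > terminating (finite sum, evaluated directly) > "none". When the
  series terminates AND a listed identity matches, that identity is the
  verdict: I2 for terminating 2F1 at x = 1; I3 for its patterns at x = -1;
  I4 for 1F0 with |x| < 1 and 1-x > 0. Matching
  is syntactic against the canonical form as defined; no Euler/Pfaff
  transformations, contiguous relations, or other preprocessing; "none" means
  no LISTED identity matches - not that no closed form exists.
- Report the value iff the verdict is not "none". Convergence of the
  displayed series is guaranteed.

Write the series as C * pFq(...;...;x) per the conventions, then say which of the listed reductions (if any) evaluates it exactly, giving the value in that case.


At argument -6: a 0F0 with upper {-}, lower {-}, scaled by C = -12. Verdict (x = -6): exponential (I5) applies (the 0F0 exponential series at x = -6). Hence: (-12) * e^(-6).

Key step: from the first term -12: the constant factors (C = -12, x = -6) combine into one prefactor.
Ratio: r(k) = (-6) * 1 / [(k+1)] ; factor over Q: parameters, x = (-6), and C = -12.


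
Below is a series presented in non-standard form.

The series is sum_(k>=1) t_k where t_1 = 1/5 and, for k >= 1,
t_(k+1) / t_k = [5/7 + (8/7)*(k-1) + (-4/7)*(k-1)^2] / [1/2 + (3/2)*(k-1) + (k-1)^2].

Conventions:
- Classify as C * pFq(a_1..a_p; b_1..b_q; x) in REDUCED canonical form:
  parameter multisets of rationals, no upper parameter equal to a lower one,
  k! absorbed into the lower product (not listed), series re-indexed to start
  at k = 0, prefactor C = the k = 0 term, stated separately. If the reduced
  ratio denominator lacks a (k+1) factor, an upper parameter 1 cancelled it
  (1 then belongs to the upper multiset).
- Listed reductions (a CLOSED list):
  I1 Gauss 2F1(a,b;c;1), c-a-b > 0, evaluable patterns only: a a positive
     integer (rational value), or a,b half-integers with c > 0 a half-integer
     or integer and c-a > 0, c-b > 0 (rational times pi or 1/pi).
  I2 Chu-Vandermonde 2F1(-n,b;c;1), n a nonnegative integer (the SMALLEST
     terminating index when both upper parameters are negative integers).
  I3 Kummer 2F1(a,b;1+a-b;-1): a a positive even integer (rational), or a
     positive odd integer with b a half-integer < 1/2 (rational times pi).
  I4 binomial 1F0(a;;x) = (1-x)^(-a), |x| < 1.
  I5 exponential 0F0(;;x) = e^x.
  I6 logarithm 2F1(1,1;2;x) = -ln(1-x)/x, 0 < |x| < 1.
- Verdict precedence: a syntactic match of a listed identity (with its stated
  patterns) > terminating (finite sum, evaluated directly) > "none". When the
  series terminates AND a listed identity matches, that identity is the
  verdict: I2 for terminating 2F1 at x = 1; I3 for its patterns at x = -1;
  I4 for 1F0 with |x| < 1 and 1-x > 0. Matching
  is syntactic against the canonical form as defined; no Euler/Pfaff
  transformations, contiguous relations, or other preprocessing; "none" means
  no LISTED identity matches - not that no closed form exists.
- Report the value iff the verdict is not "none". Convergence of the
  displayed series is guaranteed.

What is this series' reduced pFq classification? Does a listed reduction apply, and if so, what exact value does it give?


x = -4/7 here; the reduced form reads 1F0, upper {-5/2}, lower {-}, C = 1/5. Verdict: the binomial series (I4) applies (the 1F0 binomial series: exponent 5/2, x = -4/7). Exact value: (1/5) * (11/7)^(5/2).

Key step: t_0 = 1/5 here, and roots of the ratio polynomials (prefactor 1/5) are the negated parameters.
Term ratio: r(k) = (-4/7) * (k-5/2) / [(k+1)] ; factor over Q: parameters, x = (-4/7), and C = 1/5.


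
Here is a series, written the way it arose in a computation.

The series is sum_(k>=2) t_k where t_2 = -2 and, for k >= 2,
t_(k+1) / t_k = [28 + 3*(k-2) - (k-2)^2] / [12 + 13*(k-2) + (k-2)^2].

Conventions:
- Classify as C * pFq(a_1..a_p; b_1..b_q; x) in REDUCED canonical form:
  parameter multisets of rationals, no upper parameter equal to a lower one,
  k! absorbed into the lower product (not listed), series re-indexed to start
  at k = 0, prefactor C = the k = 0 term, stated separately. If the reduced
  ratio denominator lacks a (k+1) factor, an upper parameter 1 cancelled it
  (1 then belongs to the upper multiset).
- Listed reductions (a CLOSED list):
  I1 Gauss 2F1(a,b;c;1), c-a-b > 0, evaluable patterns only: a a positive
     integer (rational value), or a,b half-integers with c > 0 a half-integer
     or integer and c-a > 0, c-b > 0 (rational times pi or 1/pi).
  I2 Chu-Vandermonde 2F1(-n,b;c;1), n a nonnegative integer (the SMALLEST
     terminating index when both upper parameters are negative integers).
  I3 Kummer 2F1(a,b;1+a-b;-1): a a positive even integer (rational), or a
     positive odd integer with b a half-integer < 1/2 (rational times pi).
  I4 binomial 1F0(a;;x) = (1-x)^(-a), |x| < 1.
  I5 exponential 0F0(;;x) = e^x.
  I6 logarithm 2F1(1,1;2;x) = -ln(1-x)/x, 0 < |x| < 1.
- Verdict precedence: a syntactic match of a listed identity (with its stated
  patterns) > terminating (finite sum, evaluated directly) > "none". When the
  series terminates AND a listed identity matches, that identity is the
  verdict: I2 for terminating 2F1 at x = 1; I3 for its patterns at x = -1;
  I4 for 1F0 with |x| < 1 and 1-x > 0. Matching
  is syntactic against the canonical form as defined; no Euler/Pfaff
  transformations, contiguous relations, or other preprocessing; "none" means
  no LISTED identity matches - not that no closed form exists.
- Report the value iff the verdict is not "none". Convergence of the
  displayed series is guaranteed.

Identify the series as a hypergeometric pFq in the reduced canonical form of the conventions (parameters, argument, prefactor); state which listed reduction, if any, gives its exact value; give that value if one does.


This is -2 * 2F1(-7, 4; 12; -1) in reduced canonical form. Verdict: the Kummer evaluation I3 matches (x = -1; c = 12 equals 1+a-b for upper {-7, 4}: listed pattern). Hence: -55/3.

Key observation: t_0 = -2 here, and roots of the ratio polynomials (C = -2) are the negated parameters.
Step ratio: r(k) = (-1) * (k-7) (k+4) / [(k+12) (k+1)] - rational in k, leading ratio (-1); with t_0 = -2, classification follows.


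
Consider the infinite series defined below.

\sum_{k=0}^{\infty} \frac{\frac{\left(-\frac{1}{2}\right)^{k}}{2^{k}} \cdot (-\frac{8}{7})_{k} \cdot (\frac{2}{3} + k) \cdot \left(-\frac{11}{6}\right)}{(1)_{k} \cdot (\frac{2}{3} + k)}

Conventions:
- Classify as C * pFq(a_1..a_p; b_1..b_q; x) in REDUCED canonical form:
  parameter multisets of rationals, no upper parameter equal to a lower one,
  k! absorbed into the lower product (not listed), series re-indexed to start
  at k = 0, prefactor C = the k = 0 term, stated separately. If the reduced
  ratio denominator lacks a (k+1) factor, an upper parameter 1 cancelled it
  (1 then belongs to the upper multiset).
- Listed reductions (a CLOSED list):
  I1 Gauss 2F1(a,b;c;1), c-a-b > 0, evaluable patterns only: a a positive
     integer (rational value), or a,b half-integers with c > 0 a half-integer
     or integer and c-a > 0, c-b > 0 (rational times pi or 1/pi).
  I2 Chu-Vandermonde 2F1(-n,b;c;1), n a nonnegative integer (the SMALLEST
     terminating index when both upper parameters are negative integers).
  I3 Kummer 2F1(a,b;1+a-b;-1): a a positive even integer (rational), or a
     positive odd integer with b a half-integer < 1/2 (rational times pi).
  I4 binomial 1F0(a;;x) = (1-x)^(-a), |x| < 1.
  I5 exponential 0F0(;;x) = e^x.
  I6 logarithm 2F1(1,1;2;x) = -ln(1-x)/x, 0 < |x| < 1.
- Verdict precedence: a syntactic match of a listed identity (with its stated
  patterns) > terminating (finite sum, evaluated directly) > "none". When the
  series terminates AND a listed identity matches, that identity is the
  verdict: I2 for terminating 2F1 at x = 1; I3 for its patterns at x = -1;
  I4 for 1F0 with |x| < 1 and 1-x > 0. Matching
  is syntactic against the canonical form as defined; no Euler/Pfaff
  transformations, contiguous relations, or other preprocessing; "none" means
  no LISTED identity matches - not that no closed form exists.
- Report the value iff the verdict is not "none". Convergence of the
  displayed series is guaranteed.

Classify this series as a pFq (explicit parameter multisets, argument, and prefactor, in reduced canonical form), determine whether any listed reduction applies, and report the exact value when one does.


Classification (C = -\frac{11}{6}): 1F0 with upper {-\frac{8}{7}}, lower {-}, argument x = -\frac{1}{4}. Verdict: the I4 binomial reduction applies (the 1F0 binomial series: exponent 8/7, x = -\frac{1}{4}). Hence: \left(-\frac{11}{6}\right) \cdot \left(\frac{5}{4}\right)^{\frac{8}{7}}.

Key observation: with t_0 = -\frac{11}{6}, the two k-th powers (prefactor -11/6) combine into one argument.
Ratio: r(k) = -\frac{1}{4} * (k-\frac{8}{7}) / [(k+1)] - rational; roots negated = parameters, x = -\frac{1}{4}, C = -\frac{11}{6}.
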